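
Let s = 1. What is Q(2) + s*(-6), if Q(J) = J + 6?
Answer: 2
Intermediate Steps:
Q(J) = 6 + J
Q(2) + s*(-6) = (6 + 2) + 1*(-6) = 8 - 6 = 2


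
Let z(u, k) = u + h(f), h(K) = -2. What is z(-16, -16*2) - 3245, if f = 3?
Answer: -3263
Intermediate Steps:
z(u, k) = -2 + u (z(u, k) = u - 2 = -2 + u)
z(-16, -16*2) - 3245 = (-2 - 16) - 3245 = -18 - 3245 = -3263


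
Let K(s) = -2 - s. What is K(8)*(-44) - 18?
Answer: 422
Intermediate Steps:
K(8)*(-44) - 18 = (-2 - 1*8)*(-44) - 18 = (-2 - 8)*(-44) - 18 = -10*(-44) - 18 = 440 - 18 = 422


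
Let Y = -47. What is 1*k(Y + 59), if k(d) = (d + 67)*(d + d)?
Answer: 1896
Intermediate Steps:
k(d) = 2*d*(67 + d) (k(d) = (67 + d)*(2*d) = 2*d*(67 + d))
1*k(Y + 59) = 1*(2*(-47 + 59)*(67 + (-47 + 59))) = 1*(2*12*(67 + 12)) = 1*(2*12*79) = 1*1896 = 1896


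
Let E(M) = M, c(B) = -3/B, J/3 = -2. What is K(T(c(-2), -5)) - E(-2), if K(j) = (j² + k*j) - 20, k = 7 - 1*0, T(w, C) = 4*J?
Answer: 390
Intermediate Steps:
J = -6 (J = 3*(-2) = -6)
T(w, C) = -24 (T(w, C) = 4*(-6) = -24)
k = 7 (k = 7 + 0 = 7)
K(j) = -20 + j² + 7*j (K(j) = (j² + 7*j) - 20 = -20 + j² + 7*j)
K(T(c(-2), -5)) - E(-2) = (-20 + (-24)² + 7*(-24)) - 1*(-2) = (-20 + 576 - 168) + 2 = 388 + 2 = 390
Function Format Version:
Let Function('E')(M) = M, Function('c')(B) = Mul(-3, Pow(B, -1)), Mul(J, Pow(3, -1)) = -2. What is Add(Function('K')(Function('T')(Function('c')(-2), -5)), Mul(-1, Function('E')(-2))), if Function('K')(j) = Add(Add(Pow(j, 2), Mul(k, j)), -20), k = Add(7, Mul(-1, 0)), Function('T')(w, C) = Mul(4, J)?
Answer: 390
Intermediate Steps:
J = -6 (J = Mul(3, -2) = -6)
Function('T')(w, C) = -24 (Function('T')(w, C) = Mul(4, -6) = -24)
k = 7 (k = Add(7, 0) = 7)
Function('K')(j) = Add(-20, Pow(j, 2), Mul(7, j)) (Function('K')(j) = Add(Add(Pow(j, 2), Mul(7, j)), -20) = Add(-20, Pow(j, 2), Mul(7, j)))
Add(Function('K')(Function('T')(Function('c')(-2), -5)), Mul(-1, Function('E')(-2))) = Add(Add(-20, Pow(-24, 2), Mul(7, -24)), Mul(-1, -2)) = Add(Add(-20, 576, -168), 2) = Add(388, 2) = 390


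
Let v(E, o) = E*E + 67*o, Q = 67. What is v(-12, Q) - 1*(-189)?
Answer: 4822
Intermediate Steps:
v(E, o) = E² + 67*o
v(-12, Q) - 1*(-189) = ((-12)² + 67*67) - 1*(-189) = (144 + 4489) + 189 = 4633 + 189 = 4822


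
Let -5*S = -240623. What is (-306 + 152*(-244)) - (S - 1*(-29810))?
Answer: -576643/5 ≈ -1.1533e+5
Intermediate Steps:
S = 240623/5 (S = -⅕*(-240623) = 240623/5 ≈ 48125.)
(-306 + 152*(-244)) - (S - 1*(-29810)) = (-306 + 152*(-244)) - (240623/5 - 1*(-29810)) = (-306 - 37088) - (240623/5 + 29810) = -37394 - 1*389673/5 = -37394 - 389673/5 = -576643/5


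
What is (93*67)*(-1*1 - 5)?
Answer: -37386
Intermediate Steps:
(93*67)*(-1*1 - 5) = 6231*(-1 - 5) = 6231*(-6) = -37386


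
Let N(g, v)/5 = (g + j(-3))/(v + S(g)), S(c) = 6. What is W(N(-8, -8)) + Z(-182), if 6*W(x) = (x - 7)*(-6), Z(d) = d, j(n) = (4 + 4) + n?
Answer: -365/2 ≈ -182.50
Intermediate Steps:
j(n) = 8 + n
N(g, v) = 5*(5 + g)/(6 + v) (N(g, v) = 5*((g + (8 - 3))/(v + 6)) = 5*((g + 5)/(6 + v)) = 5*((5 + g)/(6 + v)) = 5*(5 + g)/(6 + v))
W(x) = 7 - x (W(x) = ((x - 7)*(-6))/6 = ((-7 + x)*(-6))/6 = (42 - 6*x)/6 = 7 - x)
W(N(-8, -8)) + Z(-182) = (7 - 5*(5 - 8)/(6 - 8)) - 182 = (7 - 5*(-3)/(-2)) - 182 = (7 - 5*(-1)*(-3)/2) - 182 = (7 - 1*15/2) - 182 = (7 - 15/2) - 182 = -½ - 182 = -365/2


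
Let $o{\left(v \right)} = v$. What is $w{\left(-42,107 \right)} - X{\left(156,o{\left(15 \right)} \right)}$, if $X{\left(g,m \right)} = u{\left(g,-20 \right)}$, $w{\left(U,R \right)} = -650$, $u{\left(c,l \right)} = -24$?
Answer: $-626$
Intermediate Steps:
$X{\left(g,m \right)} = -24$
$w{\left(-42,107 \right)} - X{\left(156,o{\left(15 \right)} \right)} = -650 - -24 = -650 + 24 = -626$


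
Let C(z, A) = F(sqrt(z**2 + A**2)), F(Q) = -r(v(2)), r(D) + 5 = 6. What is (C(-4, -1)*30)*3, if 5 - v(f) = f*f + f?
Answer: -90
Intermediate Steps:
v(f) = 5 - f - f**2 (v(f) = 5 - (f*f + f) = 5 - (f**2 + f) = 5 - (f + f**2) = 5 + (-f - f**2) = 5 - f - f**2)
r(D) = 1 (r(D) = -5 + 6 = 1)
F(Q) = -1 (F(Q) = -1*1 = -1)
C(z, A) = -1
(C(-4, -1)*30)*3 = -1*30*3 = -30*3 = -90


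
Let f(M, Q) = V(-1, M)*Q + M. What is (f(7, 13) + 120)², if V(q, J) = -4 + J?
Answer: 27556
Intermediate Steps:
f(M, Q) = M + Q*(-4 + M) (f(M, Q) = (-4 + M)*Q + M = Q*(-4 + M) + M = M + Q*(-4 + M))
(f(7, 13) + 120)² = ((7 + 13*(-4 + 7)) + 120)² = ((7 + 13*3) + 120)² = ((7 + 39) + 120)² = (46 + 120)² = 166² = 27556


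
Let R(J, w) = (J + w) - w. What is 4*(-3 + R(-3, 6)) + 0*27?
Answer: -24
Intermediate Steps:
R(J, w) = J
4*(-3 + R(-3, 6)) + 0*27 = 4*(-3 - 3) + 0*27 = 4*(-6) + 0 = -24 + 0 = -24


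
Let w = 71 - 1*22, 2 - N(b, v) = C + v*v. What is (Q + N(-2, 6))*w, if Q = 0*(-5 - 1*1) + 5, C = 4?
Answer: -1617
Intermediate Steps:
Q = 5 (Q = 0*(-5 - 1) + 5 = 0*(-6) + 5 = 0 + 5 = 5)
N(b, v) = -2 - v² (N(b, v) = 2 - (4 + v*v) = 2 - (4 + v²) = 2 + (-4 - v²) = -2 - v²)
w = 49 (w = 71 - 22 = 49)
(Q + N(-2, 6))*w = (5 + (-2 - 1*6²))*49 = (5 + (-2 - 1*36))*49 = (5 + (-2 - 36))*49 = (5 - 38)*49 = -33*49 = -1617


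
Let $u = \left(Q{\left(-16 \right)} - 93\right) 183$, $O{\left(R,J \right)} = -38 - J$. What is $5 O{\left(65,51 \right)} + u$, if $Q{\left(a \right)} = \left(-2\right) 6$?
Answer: $-19660$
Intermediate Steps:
$Q{\left(a \right)} = -12$
$u = -19215$ ($u = \left(-12 - 93\right) 183 = \left(-105\right) 183 = -19215$)
$5 O{\left(65,51 \right)} + u = 5 \left(-38 - 51\right) - 19215 = 5 \left(-89\right) - 19215 = -445 - 19215 = -19660$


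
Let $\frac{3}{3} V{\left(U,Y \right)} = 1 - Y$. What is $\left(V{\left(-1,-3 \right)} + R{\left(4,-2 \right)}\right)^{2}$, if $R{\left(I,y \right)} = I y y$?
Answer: $400$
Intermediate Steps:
$V{\left(U,Y \right)} = 1 - Y$
$R{\left(I,y \right)} = I y^{2}$
$\left(V{\left(-1,-3 \right)} + R{\left(4,-2 \right)}\right)^{2} = \left(\left(1 - -3\right) + 4 \left(-2\right)^{2}\right)^{2} = \left(\left(1 + 3\right) + 4 \cdot 4\right)^{2} = \left(4 + 16\right)^{2} = 20^{2} = 400$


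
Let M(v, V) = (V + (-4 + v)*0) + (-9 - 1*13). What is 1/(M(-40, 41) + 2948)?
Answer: 1/2967 ≈ 0.00033704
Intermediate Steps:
M(v, V) = -22 + V (M(v, V) = (V + 0) + (-9 - 13) = V - 22 = -22 + V)
1/(M(-40, 41) + 2948) = 1/((-22 + 41) + 2948) = 1/(19 + 2948) = 1/2967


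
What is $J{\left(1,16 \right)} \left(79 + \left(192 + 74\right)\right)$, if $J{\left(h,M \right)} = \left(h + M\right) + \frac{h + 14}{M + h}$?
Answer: $\frac{104880}{17} \approx 6169.4$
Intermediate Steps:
$J{\left(h,M \right)} = M + h + \frac{14 + h}{M + h}$ ($J{\left(h,M \right)} = \left(M + h\right) + \frac{14 + h}{M + h} = M + h + \frac{14 + h}{M + h}$)
$J{\left(1,16 \right)} \left(79 + \left(192 + 74\right)\right) = \frac{14 + 1 + 16^{2} + 1^{2} + 2 \cdot 16 \cdot 1}{16 + 1} \left(79 + \left(192 + 74\right)\right) = \frac{14 + 1 + 256 + 1 + 32}{17} \left(79 + 266\right) = \frac{1}{17} \cdot 304 \cdot 345 = \frac{304}{17} \cdot 345 = \frac{104880}{17}$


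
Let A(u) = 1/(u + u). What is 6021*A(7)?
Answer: 6021/14 ≈ 430.07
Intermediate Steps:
A(u) = 1/(2*u)
6021*A(7) = 6021*((½)/7) = 6021*((½)*(⅐)) = 6021*(1/14) = 6021/14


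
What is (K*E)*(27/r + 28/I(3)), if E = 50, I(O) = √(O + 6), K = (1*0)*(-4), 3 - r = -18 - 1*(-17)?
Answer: 0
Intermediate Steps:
r = 4 (r = 3 - (-18 - 1*(-17)) = 3 - (-18 + 17) = 3 - 1*(-1) = 3 + 1 = 4)
K = 0 (K = 0*(-4) = 0)
I(O) = √(6 + O)
(K*E)*(27/r + 28/I(3)) = (0*50)*(27/4 + 28/(√(6 + 3))) = 0*(27*(¼) + 28/(√9)) = 0*(27/4 + 28/3) = 0*(193/12) = 0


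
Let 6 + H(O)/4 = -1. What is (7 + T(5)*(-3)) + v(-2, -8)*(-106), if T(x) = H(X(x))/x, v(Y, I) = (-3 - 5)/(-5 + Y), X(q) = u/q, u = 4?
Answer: -3407/35 ≈ -97.343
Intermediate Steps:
X(q) = 4/q
H(O) = -28 (H(O) = -24 + 4*(-1) = -24 - 4 = -28)
v(Y, I) = -8/(-5 + Y)
T(x) = -28/x
(7 + T(5)*(-3)) + v(-2, -8)*(-106) = (7 - 28/5*(-3)) - 8/(-5 - 2)*(-106) = (7 - 28*⅕*(-3)) - 8/(-7)*(-106) = (7 - 28/5*(-3)) - 8*(-⅐)*(-106) = (7 + 84/5) + (8/7)*(-106) = 119/5 - 848/7 = -3407/35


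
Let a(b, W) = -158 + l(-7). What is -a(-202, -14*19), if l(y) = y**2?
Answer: 109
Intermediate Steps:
a(b, W) = -109 (a(b, W) = -158 + (-7)**2 = -158 + 49 = -109)
-a(-202, -14*19) = -1*(-109) = 109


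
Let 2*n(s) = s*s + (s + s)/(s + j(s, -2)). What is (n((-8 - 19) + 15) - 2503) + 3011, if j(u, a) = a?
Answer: 4066/7 ≈ 580.86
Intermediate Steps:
n(s) = s**2/2 + s/(-2 + s) (n(s) = (s*s + (s + s)/(s - 2))/2 = (s**2 + (2*s)/(-2 + s))/2 = (s**2 + 2*s/(-2 + s))/2 = s**2/2 + s/(-2 + s))
(n((-8 - 19) + 15) - 2503) + 3011 = (((-8 - 19) + 15)*(2 + ((-8 - 19) + 15)**2 - 2*((-8 - 19) + 15))/(2*(-2 + ((-8 - 19) + 15))) - 2503) + 3011 = ((-27 + 15)*(2 + (-27 + 15)**2 - 2*(-27 + 15))/(2*(-2 + (-27 + 15))) - 2503) + 3011 = ((1/2)*(-12)*(2 + (-12)**2 - 2*(-12))/(-2 - 12) - 2503) + 3011 = ((1/2)*(-12)*(2 + 144 + 24)/(-14) - 2503) + 3011 = ((1/2)*(-12)*(-1/14)*170 - 2503) + 3011 = (510/7 - 2503) + 3011 = -17011/7 + 3011 = 4066/7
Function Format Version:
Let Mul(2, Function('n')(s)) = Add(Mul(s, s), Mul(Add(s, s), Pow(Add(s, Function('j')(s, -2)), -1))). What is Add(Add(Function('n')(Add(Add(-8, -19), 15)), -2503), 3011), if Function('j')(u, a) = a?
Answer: Rational(4066, 7) ≈ 580.86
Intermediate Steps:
Function('n')(s) = Add(Mul(Rational(1, 2), Pow(s, 2)), Mul(s, Pow(Add(-2, s), -1))) (Function('n')(s) = Mul(Rational(1, 2), Add(Mul(s, s), Mul(Add(s, s), Pow(Add(s, -2), -1)))) = Mul(Rational(1, 2), Add(Pow(s, 2), Mul(Mul(2, s), Pow(Add(-2, s), -1)))) = Mul(Rational(1, 2), Add(Pow(s, 2), Mul(2, s, Pow(Add(-2, s), -1)))) = Add(Mul(Rational(1, 2), Pow(s, 2)), Mul(s, Pow(Add(-2, s), -1))))
Add(Add(Function('n')(Add(Add(-8, -19), 15)), -2503), 3011) = Add(Add(Mul(Rational(1, 2), Add(Add(-8, -19), 15), Pow(Add(-2, Add(Add(-8, -19), 15)), -1), Add(2, Pow(Add(Add(-8, -19), 15), 2), Mul(-2, Add(Add(-8, -19), 15)))), -2503), 3011) = Add(Add(Mul(Rational(1, 2), Add(-27, 15), Pow(Add(-2, Add(-27, 15)), -1), Add(2, Pow(Add(-27, 15), 2), Mul(-2, Add(-27, 15)))), -2503), 3011) = Add(Add(Mul(Rational(1, 2), -12, Pow(Add(-2, -12), -1), Add(2, Pow(-12, 2), Mul(-2, -12))), -2503), 3011) = Add(Add(Mul(Rational(1, 2), -12, Pow(-14, -1), Add(2, 144, 24)), -2503), 3011) = Add(Add(Mul(Rational(1, 2), -12, Rational(-1, 14), 170), -2503), 3011) = Add(Add(Rational(510, 7), -2503), 3011) = Add(Rational(-17011, 7), 3011) = Rational(4066, 7)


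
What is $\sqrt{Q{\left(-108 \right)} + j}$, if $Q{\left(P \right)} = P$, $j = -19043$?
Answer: $i \sqrt{19151} \approx 138.39 i$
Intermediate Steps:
$\sqrt{Q{\left(-108 \right)} + j} = \sqrt{-108 - 19043} = \sqrt{-19151} = i \sqrt{19151}$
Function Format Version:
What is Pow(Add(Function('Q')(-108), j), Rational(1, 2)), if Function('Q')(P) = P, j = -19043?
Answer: Mul(I, Pow(19151, Rational(1, 2))) ≈ Mul(138.39, I)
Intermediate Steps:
Pow(Add(Function('Q')(-108), j), Rational(1, 2)) = Pow(Add(-108, -19043), Rational(1, 2)) = Pow(-19151, Rational(1, 2)) = Mul(I, Pow(19151, Rational(1, 2)))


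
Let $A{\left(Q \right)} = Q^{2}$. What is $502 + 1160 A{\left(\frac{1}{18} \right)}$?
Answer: $\frac{40952}{81} \approx 505.58$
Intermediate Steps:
$502 + 1160 A{\left(\frac{1}{18} \right)} = 502 + 1160 \left(\frac{1}{18}\right)^{2} = 502 + \frac{1160}{324} = 502 + 1160 \cdot \frac{1}{324} = 502 + \frac{290}{81} = \frac{40952}{81}$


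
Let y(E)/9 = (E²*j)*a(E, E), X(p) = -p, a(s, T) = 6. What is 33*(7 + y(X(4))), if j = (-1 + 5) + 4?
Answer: 228327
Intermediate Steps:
j = 8 (j = 4 + 4 = 8)
y(E) = 432*E² (y(E) = 9*((E²*8)*6) = 9*((8*E²)*6) = 9*(48*E²) = 432*E²)
33*(7 + y(X(4))) = 33*(7 + 432*(-1*4)²) = 33*(7 + 432*(-4)²) = 33*(7 + 432*16) = 33*(7 + 6912) = 33*6919 = 228327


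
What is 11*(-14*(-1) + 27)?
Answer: 451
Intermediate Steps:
11*(-14*(-1) + 27) = 11*(14 + 27) = 11*41 = 451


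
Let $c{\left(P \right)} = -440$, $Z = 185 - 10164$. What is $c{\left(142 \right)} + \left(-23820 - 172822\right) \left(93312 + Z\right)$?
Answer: $-16386768226$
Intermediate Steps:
$Z = -9979$ ($Z = 185 - 10164 = -9979$)
$c{\left(142 \right)} + \left(-23820 - 172822\right) \left(93312 + Z\right) = -440 + \left(-23820 - 172822\right) \left(93312 - 9979\right) = -440 - 16386767786 = -16386768226$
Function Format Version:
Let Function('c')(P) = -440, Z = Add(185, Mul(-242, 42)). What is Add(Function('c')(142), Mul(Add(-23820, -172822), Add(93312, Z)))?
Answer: -16386768226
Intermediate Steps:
Z = -9979 (Z = Add(185, -10164) = -9979)
Add(Function('c')(142), Mul(Add(-23820, -172822), Add(93312, Z))) = Add(-440, Mul(Add(-23820, -172822), Add(93312, -9979))) = Add(-440, Mul(-196642, 83333)) = Add(-440, -16386767786) = -16386768226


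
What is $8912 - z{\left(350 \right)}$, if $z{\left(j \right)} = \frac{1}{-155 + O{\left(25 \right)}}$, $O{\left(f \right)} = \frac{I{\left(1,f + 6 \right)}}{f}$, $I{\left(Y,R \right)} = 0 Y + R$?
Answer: $\frac{34257753}{3844} \approx 8912.0$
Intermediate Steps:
$I{\left(Y,R \right)} = R$ ($I{\left(Y,R \right)} = 0 + R = R$)
$O{\left(f \right)} = \frac{6 + f}{f}$ ($O{\left(f \right)} = \frac{f + 6}{f} = \frac{6 + f}{f}$)
$z{\left(j \right)} = - \frac{25}{3844}$ ($z{\left(j \right)} = \frac{1}{-155 + \frac{6 + 25}{25}} = \frac{1}{-155 + \frac{1}{25} \cdot 31} = \frac{1}{-155 + \frac{31}{25}} = \frac{1}{- \frac{3844}{25}} = - \frac{25}{3844}$)
$8912 - z{\left(350 \right)} = 8912 - - \frac{25}{3844} = 8912 + \frac{25}{3844} = \frac{34257753}{3844}$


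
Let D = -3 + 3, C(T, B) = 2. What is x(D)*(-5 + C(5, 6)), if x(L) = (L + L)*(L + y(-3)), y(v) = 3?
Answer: 0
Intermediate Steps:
D = 0
x(L) = 2*L*(3 + L) (x(L) = (L + L)*(L + 3) = (2*L)*(3 + L) = 2*L*(3 + L))
x(D)*(-5 + C(5, 6)) = (2*0*(3 + 0))*(-5 + 2) = (2*0*3)*(-3) = 0*(-3) = 0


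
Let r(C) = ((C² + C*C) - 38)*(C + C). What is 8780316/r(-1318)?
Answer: -731693/763168130 ≈ -0.00095876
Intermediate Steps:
r(C) = 2*C*(-38 + 2*C²) (r(C) = ((C² + C²) - 38)*(2*C) = (2*C² - 38)*(2*C) = (-38 + 2*C²)*(2*C) = 2*C*(-38 + 2*C²))
8780316/r(-1318) = 8780316/((4*(-1318)*(-19 + (-1318)²))) = 8780316/((4*(-1318)*(-19 + 1737124))) = 8780316/((4*(-1318)*1737105)) = 8780316/(-9158017560) = 8780316*(-1/9158017560) = -731693/763168130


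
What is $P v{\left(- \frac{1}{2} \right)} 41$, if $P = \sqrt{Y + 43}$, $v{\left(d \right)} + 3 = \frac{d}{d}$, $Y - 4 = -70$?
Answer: $- 82 i \sqrt{23} \approx - 393.26 i$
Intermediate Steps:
$Y = -66$ ($Y = 4 - 70 = -66$)
$v{\left(d \right)} = -2$ ($v{\left(d \right)} = -3 + \frac{d}{d} = -3 + 1 = -2$)
$P = i \sqrt{23}$ ($P = \sqrt{-66 + 43} = \sqrt{-23} = i \sqrt{23} \approx 4.7958 i$)
$P v{\left(- \frac{1}{2} \right)} 41 = i \sqrt{23} \left(-2\right) 41 = - 2 i \sqrt{23} \cdot 41 = - 82 i \sqrt{23}$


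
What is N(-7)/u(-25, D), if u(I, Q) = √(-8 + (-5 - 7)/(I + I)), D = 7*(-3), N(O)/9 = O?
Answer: 315*I*√194/194 ≈ 22.616*I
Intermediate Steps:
N(O) = 9*O
D = -21
u(I, Q) = √(-8 - 6/I) (u(I, Q) = √(-8 - 12*1/(2*I)) = √(-8 - 6/I))
N(-7)/u(-25, D) = (9*(-7))/(√(-8 - 6/(-25))) = -63/√(-8 - 6*(-1/25)) = -63/√(-8 + 6/25) = -63*(-5*I*√194/194) = -(-315)*I*√194/194 = 315*I*√194/194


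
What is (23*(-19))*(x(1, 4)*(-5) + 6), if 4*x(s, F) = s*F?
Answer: -437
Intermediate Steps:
x(s, F) = F*s/4 (x(s, F) = (s*F)/4 = (F*s)/4 = F*s/4)
(23*(-19))*(x(1, 4)*(-5) + 6) = (23*(-19))*(((1/4)*4*1)*(-5) + 6) = -437*(1*(-5) + 6) = -437*(-5 + 6) = -437*1 = -437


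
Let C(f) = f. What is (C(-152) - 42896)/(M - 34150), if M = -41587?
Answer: 43048/75737 ≈ 0.56839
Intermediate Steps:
(C(-152) - 42896)/(M - 34150) = (-152 - 42896)/(-41587 - 34150) = -43048/(-75737) = -43048*(-1/75737) = 43048/75737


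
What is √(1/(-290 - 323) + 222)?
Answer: √83420105/613 ≈ 14.900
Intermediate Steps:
√(1/(-290 - 323) + 222) = √(1/(-613) + 222) = √(-1/613 + 222) = √(136085/613) = √83420105/613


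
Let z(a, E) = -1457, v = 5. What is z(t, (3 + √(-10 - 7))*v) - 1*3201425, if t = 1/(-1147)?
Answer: -3202882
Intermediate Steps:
t = -1/1147 ≈ -0.00087184
z(t, (3 + √(-10 - 7))*v) - 1*3201425 = -1457 - 1*3201425 = -1457 - 3201425 = -3202882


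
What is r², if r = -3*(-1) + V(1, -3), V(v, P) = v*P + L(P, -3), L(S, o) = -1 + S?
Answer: 16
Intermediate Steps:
V(v, P) = -1 + P + P*v (V(v, P) = v*P + (-1 + P) = P*v + (-1 + P) = -1 + P + P*v)
r = -4 (r = -3*(-1) + (-1 - 3 - 3*1) = 3 + (-1 - 3 - 3) = 3 - 7 = -4)
r² = (-4)² = 16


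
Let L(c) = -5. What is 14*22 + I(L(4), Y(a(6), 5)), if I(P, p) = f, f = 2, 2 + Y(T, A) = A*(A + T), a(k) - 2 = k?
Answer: 310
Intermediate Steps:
a(k) = 2 + k
Y(T, A) = -2 + A*(A + T)
I(P, p) = 2
14*22 + I(L(4), Y(a(6), 5)) = 14*22 + 2 = 308 + 2 = 310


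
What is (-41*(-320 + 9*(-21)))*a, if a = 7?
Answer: 146083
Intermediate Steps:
(-41*(-320 + 9*(-21)))*a = -41*(-320 + 9*(-21))*7 = -41*(-320 - 189)*7 = -41*(-509)*7 = 20869*7 = 146083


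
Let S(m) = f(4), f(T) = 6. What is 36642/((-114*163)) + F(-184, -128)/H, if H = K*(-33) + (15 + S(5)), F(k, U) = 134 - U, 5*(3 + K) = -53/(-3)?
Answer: 3953251/52649 ≈ 75.087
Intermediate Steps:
S(m) = 6
K = 8/15 (K = -3 + (-53/(-3))/5 = -3 + (-53*(-⅓))/5 = -3 + (⅕)*(53/3) = -3 + 53/15 = 8/15 ≈ 0.53333)
H = 17/5 (H = (8/15)*(-33) + (15 + 6) = -88/5 + 21 = 17/5 ≈ 3.4000)
36642/((-114*163)) + F(-184, -128)/H = 36642/((-114*163)) + (134 - 1*(-128))/(17/5) = 36642/(-18582) + (134 + 128)*(5/17) = 36642*(-1/18582) + 262*(5/17) = -6107/3097 + 1310/17 = 3953251/52649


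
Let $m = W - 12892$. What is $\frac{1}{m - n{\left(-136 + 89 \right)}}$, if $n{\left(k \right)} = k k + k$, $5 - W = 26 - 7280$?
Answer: $- \frac{1}{7795} \approx -0.00012829$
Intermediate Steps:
$W = 7259$ ($W = 5 - \left(26 - 7280\right) = 5 - -7254 = 5 + 7254 = 7259$)
$n{\left(k \right)} = k + k^{2}$ ($n{\left(k \right)} = k^{2} + k = k + k^{2}$)
$m = -5633$ ($m = 7259 - 12892 = -5633$)
$\frac{1}{m - n{\left(-136 + 89 \right)}} = \frac{1}{-5633 - \left(-136 + 89\right) \left(1 + \left(-136 + 89\right)\right)} = \frac{1}{-5633 - - 47 \left(1 - 47\right)} = \frac{1}{-5633 - \left(-47\right) \left(-46\right)} = \frac{1}{-5633 - 2162} = \frac{1}{-7795} = - \frac{1}{7795}$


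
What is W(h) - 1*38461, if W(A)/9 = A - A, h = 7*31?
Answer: -38461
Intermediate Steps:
h = 217
W(A) = 0 (W(A) = 9*(A - A) = 9*0 = 0)
W(h) - 1*38461 = 0 - 1*38461 = 0 - 38461 = -38461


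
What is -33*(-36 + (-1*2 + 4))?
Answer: 1122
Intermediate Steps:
-33*(-36 + (-1*2 + 4)) = -33*(-36 + (-2 + 4)) = -33*(-36 + 2) = -33*(-34) = 1122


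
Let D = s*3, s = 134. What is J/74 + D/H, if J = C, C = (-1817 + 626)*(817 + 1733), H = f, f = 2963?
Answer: -4499374701/109631 ≈ -41041.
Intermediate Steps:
D = 402 (D = 134*3 = 402)
H = 2963
C = -3037050 (C = -1191*2550 = -3037050)
J = -3037050
J/74 + D/H = -3037050/74 + 402/2963 = -3037050*1/74 + 402*(1/2963) = -1518525/37 + 402/2963 = -4499374701/109631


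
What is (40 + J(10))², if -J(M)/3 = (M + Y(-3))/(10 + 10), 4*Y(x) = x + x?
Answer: 2399401/1600 ≈ 1499.6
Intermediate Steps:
Y(x) = x/2 (Y(x) = (x + x)/4 = (2*x)/4 = x/2)
J(M) = 9/40 - 3*M/20 (J(M) = -3*(M + (½)*(-3))/(10 + 10) = -3*(M - 3/2)/20 = -3*(-3/2 + M)/20 = -3*(-3/40 + M/20) = 9/40 - 3*M/20)
(40 + J(10))² = (40 + (9/40 - 3/20*10))² = (40 + (9/40 - 3/2))² = (40 - 51/40)² = (1549/40)² = 2399401/1600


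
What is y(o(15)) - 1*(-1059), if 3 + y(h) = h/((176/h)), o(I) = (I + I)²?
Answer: 62241/11 ≈ 5658.3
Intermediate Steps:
o(I) = 4*I² (o(I) = (2*I)² = 4*I²)
y(h) = -3 + h²/176 (y(h) = -3 + h/((176/h)) = -3 + h*(h/176) = -3 + h²/176)
y(o(15)) - 1*(-1059) = (-3 + (4*15²)²/176) - 1*(-1059) = (-3 + (4*225)²/176) + 1059 = (-3 + (1/176)*900²) + 1059 = (-3 + (1/176)*810000) + 1059 = (-3 + 50625/11) + 1059 = 50592/11 + 1059 = 62241/11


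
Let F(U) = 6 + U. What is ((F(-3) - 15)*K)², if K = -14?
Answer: 28224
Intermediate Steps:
((F(-3) - 15)*K)² = (((6 - 3) - 15)*(-14))² = ((3 - 15)*(-14))² = (-12*(-14))² = 168² = 28224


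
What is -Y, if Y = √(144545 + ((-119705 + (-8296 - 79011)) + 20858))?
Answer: -I*√41609 ≈ -203.98*I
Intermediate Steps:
Y = I*√41609 (Y = √(144545 + ((-119705 - 87307) + 20858)) = √(144545 + (-207012 + 20858)) = √(144545 - 186154) = √(-41609) = I*√41609 ≈ 203.98*I)
-Y = -I*√41609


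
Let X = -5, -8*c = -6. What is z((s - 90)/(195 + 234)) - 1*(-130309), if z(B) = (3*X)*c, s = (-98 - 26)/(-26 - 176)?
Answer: 521191/4 ≈ 1.3030e+5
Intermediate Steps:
c = ¾ (c = -⅛*(-6) = ¾ ≈ 0.75000)
s = 62/101 (s = -124/(-202) = -124*(-1/202) = 62/101 ≈ 0.61386)
z(B) = -45/4 (z(B) = (3*(-5))*(¾) = -15*¾ = -45/4)
z((s - 90)/(195 + 234)) - 1*(-130309) = -45/4 - 1*(-130309) = -45/4 + 130309 = 521191/4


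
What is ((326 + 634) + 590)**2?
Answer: 2402500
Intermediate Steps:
((326 + 634) + 590)**2 = (960 + 590)**2 = 1550**2 = 2402500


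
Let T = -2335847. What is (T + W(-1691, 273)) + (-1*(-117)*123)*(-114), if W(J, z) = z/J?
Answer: -6724128184/1691 ≈ -3.9764e+6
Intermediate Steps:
(T + W(-1691, 273)) + (-1*(-117)*123)*(-114) = (-2335847 + 273/(-1691)) + (-1*(-117)*123)*(-114) = (-2335847 + 273*(-1/1691)) + (117*123)*(-114) = (-2335847 - 273/1691) + 14391*(-114) = -3949917550/1691 - 1640574 = -6724128184/1691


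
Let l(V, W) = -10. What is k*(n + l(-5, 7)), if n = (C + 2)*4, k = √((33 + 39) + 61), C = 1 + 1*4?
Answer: 18*√133 ≈ 207.59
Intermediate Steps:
C = 5 (C = 1 + 4 = 5)
k = √133 (k = √(72 + 61) = √133 ≈ 11.533)
n = 28 (n = (5 + 2)*4 = 7*4 = 28)
k*(n + l(-5, 7)) = √133*(28 - 10) = √133*18 = 18*√133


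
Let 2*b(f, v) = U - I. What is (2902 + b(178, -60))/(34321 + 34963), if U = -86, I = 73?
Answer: 5645/138568 ≈ 0.040738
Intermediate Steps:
b(f, v) = -159/2 (b(f, v) = (-86 - 1*73)/2 = (-86 - 73)/2 = (½)*(-159) = -159/2)
(2902 + b(178, -60))/(34321 + 34963) = (2902 - 159/2)/(34321 + 34963) = (5645/2)/69284 = (5645/2)*(1/69284) = 5645/138568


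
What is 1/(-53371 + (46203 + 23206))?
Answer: 1/16038 ≈ 6.2352e-5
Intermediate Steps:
1/(-53371 + (46203 + 23206)) = 1/(-53371 + 69409) = 1/16038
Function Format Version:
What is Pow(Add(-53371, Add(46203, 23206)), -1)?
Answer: Rational(1, 16038) ≈ 6.2352e-5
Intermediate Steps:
Pow(Add(-53371, Add(46203, 23206)), -1) = Pow(Add(-53371, 69409), -1) = Pow(16038, -1) = Rational(1, 16038)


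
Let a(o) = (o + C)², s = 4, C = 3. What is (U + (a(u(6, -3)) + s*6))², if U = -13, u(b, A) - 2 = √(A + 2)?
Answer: 1125 + 700*I ≈ 1125.0 + 700.0*I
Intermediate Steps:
u(b, A) = 2 + √(2 + A) (u(b, A) = 2 + √(A + 2) = 2 + √(2 + A))
a(o) = (3 + o)² (a(o) = (o + 3)² = (3 + o)²)
(U + (a(u(6, -3)) + s*6))² = (-13 + ((3 + (2 + √(2 - 3)))² + 4*6))² = (-13 + ((3 + (2 + √(-1)))² + 24))² = (-13 + ((3 + (2 + I))² + 24))² = (-13 + ((5 + I)² + 24))² = (-13 + (24 + (5 + I)²))² = (11 + (5 + I)²)²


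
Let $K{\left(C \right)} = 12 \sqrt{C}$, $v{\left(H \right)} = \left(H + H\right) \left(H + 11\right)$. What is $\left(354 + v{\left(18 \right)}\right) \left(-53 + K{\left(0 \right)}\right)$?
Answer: $-74094$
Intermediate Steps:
$v{\left(H \right)} = 2 H \left(11 + H\right)$
$\left(354 + v{\left(18 \right)}\right) \left(-53 + K{\left(0 \right)}\right) = \left(354 + 2 \cdot 18 \left(11 + 18\right)\right) \left(-53 + 12 \sqrt{0}\right) = \left(354 + 2 \cdot 18 \cdot 29\right) \left(-53 + 12 \cdot 0\right) = \left(354 + 1044\right) \left(-53 + 0\right) = 1398 \left(-53\right) = -74094$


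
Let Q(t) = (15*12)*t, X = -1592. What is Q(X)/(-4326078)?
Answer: 47760/721013 ≈ 0.066240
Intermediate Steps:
Q(t) = 180*t
Q(X)/(-4326078) = (180*(-1592))/(-4326078) = -286560*(-1/4326078) = 47760/721013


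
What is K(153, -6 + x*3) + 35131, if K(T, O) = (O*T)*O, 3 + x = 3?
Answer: 40639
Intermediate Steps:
x = 0 (x = -3 + 3 = 0)
K(T, O) = T*O**2
K(153, -6 + x*3) + 35131 = 153*(-6 + 0*3)**2 + 35131 = 153*(-6 + 0)**2 + 35131 = 153*(-6)**2 + 35131 = 153*36 + 35131 = 5508 + 35131 = 40639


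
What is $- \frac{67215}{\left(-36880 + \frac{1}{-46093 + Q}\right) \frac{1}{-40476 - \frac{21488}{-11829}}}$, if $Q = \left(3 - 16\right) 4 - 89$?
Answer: $- \frac{495943890381371320}{6723248418503} \approx -73766.0$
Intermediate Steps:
$Q = -141$ ($Q = \left(-13\right) 4 - 89 = -52 - 89 = -141$)
$- \frac{67215}{\left(-36880 + \frac{1}{-46093 + Q}\right) \frac{1}{-40476 - \frac{21488}{-11829}}} = - \frac{67215}{\left(-36880 + \frac{1}{-46093 - 141}\right) \frac{1}{-40476 - \frac{21488}{-11829}}} = - \frac{67215}{\left(-36880 + \frac{1}{-46234}\right) \frac{1}{-40476 - - \frac{21488}{11829}}} = - \frac{67215}{\left(-36880 - \frac{1}{46234}\right) \frac{1}{-40476 + \frac{21488}{11829}}} = - \frac{67215}{\left(- \frac{1705109921}{46234}\right) \frac{1}{- \frac{478769116}{11829}}} = - \frac{67215}{\left(- \frac{1705109921}{46234}\right) \left(- \frac{11829}{478769116}\right)} = - \frac{67215}{\frac{20169745255509}{22135411309144}} = \left(-67215\right) \frac{22135411309144}{20169745255509} = - \frac{495943890381371320}{6723248418503}$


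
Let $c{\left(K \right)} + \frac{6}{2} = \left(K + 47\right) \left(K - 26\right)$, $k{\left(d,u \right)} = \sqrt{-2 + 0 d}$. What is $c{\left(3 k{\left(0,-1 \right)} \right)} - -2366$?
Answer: $1123 + 63 i \sqrt{2} \approx 1123.0 + 89.095 i$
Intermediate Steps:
$k{\left(d,u \right)} = i \sqrt{2}$ ($k{\left(d,u \right)} = \sqrt{-2 + 0} = \sqrt{-2} = i \sqrt{2}$)
$c{\left(K \right)} = -3 + \left(-26 + K\right) \left(47 + K\right)$ ($c{\left(K \right)} = -3 + \left(K + 47\right) \left(K - 26\right) = -3 + \left(47 + K\right) \left(-26 + K\right) = -3 + \left(-26 + K\right) \left(47 + K\right)$)
$c{\left(3 k{\left(0,-1 \right)} \right)} - -2366 = \left(-1225 + \left(3 i \sqrt{2}\right)^{2} + 21 \cdot 3 i \sqrt{2}\right) - -2366 = \left(-1225 + \left(3 i \sqrt{2}\right)^{2} + 21 \cdot 3 i \sqrt{2}\right) + 2366 = \left(-1225 - 18 + 63 i \sqrt{2}\right) + 2366 = \left(-1243 + 63 i \sqrt{2}\right) + 2366 = 1123 + 63 i \sqrt{2}$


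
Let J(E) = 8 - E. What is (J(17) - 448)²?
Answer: 208849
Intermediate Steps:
(J(17) - 448)² = ((8 - 1*17) - 448)² = ((8 - 17) - 448)² = (-9 - 448)² = (-457)² = 208849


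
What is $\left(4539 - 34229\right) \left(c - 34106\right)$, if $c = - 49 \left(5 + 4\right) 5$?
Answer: $1078073590$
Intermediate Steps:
$c = -2205$ ($c = - 49 \cdot 9 \cdot 5 = \left(-49\right) 45 = -2205$)
$\left(4539 - 34229\right) \left(c - 34106\right) = \left(4539 - 34229\right) \left(-2205 - 34106\right) = \left(-29690\right) \left(-36311\right) = 1078073590$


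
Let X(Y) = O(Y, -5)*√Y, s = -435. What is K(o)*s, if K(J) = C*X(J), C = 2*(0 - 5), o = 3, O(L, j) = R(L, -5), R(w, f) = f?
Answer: -21750*√3 ≈ -37672.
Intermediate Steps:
O(L, j) = -5
X(Y) = -5*√Y
C = -10 (C = 2*(-5) = -10)
K(J) = 50*√J (K(J) = -(-50)*√J = 50*√J)
K(o)*s = (50*√3)*(-435) = -21750*√3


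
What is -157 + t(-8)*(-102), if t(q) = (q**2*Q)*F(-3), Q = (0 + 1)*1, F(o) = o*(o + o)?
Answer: -117661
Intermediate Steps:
F(o) = 2*o**2 (F(o) = o*(2*o) = 2*o**2)
Q = 1 (Q = 1*1 = 1)
t(q) = 18*q**2 (t(q) = (q**2*1)*(2*(-3)**2) = q**2*(2*9) = q**2*18 = 18*q**2)
-157 + t(-8)*(-102) = -157 + (18*(-8)**2)*(-102) = -157 + (18*64)*(-102) = -157 + 1152*(-102) = -157 - 117504 = -117661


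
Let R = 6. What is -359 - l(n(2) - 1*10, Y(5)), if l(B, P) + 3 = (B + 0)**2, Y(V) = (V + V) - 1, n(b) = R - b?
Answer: -392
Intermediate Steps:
n(b) = 6 - b
Y(V) = -1 + 2*V (Y(V) = 2*V - 1 = -1 + 2*V)
l(B, P) = -3 + B**2 (l(B, P) = -3 + (B + 0)**2 = -3 + B**2)
-359 - l(n(2) - 1*10, Y(5)) = -359 - (-3 + ((6 - 1*2) - 1*10)**2) = -359 - (-3 + ((6 - 2) - 10)**2) = -359 - (-3 + (4 - 10)**2) = -359 - (-3 + (-6)**2) = -359 - (-3 + 36) = -359 - 1*33 = -359 - 33 = -392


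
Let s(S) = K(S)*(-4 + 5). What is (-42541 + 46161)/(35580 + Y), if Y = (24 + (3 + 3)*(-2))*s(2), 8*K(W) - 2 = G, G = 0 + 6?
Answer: 905/8898 ≈ 0.10171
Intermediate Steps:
G = 6
K(W) = 1 (K(W) = ¼ + (⅛)*6 = ¼ + ¾ = 1)
s(S) = 1 (s(S) = 1*(-4 + 5) = 1*1 = 1)
Y = 12 (Y = (24 + (3 + 3)*(-2))*1 = (24 + 6*(-2))*1 = (24 - 12)*1 = 12*1 = 12)
(-42541 + 46161)/(35580 + Y) = (-42541 + 46161)/(35580 + 12) = 3620/35592 = 3620*(1/35592) = 905/8898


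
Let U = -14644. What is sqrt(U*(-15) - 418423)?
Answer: I*sqrt(198763) ≈ 445.83*I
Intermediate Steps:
sqrt(U*(-15) - 418423) = sqrt(-14644*(-15) - 418423) = sqrt(219660 - 418423) = sqrt(-198763) = I*sqrt(198763)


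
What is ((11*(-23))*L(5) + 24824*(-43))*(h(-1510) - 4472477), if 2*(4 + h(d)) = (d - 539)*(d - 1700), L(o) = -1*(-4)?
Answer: 1264862471184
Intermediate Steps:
L(o) = 4
h(d) = -4 + (-1700 + d)*(-539 + d)/2 (h(d) = -4 + ((d - 539)*(d - 1700))/2 = -4 + ((-539 + d)*(-1700 + d))/2 = -4 + ((-1700 + d)*(-539 + d))/2 = -4 + (-1700 + d)*(-539 + d)/2)
((11*(-23))*L(5) + 24824*(-43))*(h(-1510) - 4472477) = ((11*(-23))*4 + 24824*(-43))*((458146 + (½)*(-1510)² - 2239/2*(-1510)) - 4472477) = (-253*4 - 1067432)*((458146 + (½)*2280100 + 1690445) - 4472477) = (-1012 - 1067432)*((458146 + 1140050 + 1690445) - 4472477) = -1068444*(3288641 - 4472477) = -1068444*(-1183836) = 1264862471184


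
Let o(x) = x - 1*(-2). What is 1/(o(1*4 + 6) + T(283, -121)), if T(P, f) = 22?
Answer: 1/34 ≈ 0.029412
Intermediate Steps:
o(x) = 2 + x (o(x) = x + 2 = 2 + x)
1/(o(1*4 + 6) + T(283, -121)) = 1/((2 + (1*4 + 6)) + 22) = 1/((2 + (4 + 6)) + 22) = 1/((2 + 10) + 22) = 1/(12 + 22) = 1/34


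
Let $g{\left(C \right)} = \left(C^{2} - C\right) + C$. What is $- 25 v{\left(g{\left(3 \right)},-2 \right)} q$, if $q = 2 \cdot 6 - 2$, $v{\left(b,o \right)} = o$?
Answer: $500$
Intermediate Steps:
$g{\left(C \right)} = C^{2}$
$q = 10$ ($q = 12 - 2 = 10$)
$- 25 v{\left(g{\left(3 \right)},-2 \right)} q = \left(-25\right) \left(-2\right) 10 = 50 \cdot 10 = 500$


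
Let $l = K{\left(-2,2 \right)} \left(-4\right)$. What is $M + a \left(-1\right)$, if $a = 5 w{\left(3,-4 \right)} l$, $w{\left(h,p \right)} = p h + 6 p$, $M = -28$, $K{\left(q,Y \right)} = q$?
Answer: $1412$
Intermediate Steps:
$w{\left(h,p \right)} = 6 p + h p$ ($w{\left(h,p \right)} = h p + 6 p = 6 p + h p$)
$l = 8$ ($l = \left(-2\right) \left(-4\right) = 8$)
$a = -1440$ ($a = 5 \left(- 4 \left(6 + 3\right)\right) 8 = 5 \left(\left(-4\right) 9\right) 8 = 5 \left(-36\right) 8 = \left(-180\right) 8 = -1440$)
$M + a \left(-1\right) = -28 - -1440 = -28 + 1440 = 1412$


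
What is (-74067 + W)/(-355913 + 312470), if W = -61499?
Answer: 135566/43443 ≈ 3.1205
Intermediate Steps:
(-74067 + W)/(-355913 + 312470) = (-74067 - 61499)/(-355913 + 312470) = -135566/(-43443) = -135566*(-1/43443) = 135566/43443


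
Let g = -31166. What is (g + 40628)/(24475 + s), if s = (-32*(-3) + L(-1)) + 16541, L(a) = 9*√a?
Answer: 14407472/62599875 - 3154*I/62599875 ≈ 0.23015 - 5.0384e-5*I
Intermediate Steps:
s = 16637 + 9*I (s = (-32*(-3) + 9*√(-1)) + 16541 = (96 + 9*I) + 16541 = 16637 + 9*I ≈ 16637.0 + 9.0*I)
(g + 40628)/(24475 + s) = (-31166 + 40628)/(24475 + (16637 + 9*I)) = 9462/(41112 + 9*I) = 9462*((41112 - 9*I)/1690196625) = 3154*(41112 - 9*I)/563398875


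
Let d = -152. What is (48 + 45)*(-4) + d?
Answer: -524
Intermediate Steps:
(48 + 45)*(-4) + d = (48 + 45)*(-4) - 152 = 93*(-4) - 152 = -372 - 152 = -524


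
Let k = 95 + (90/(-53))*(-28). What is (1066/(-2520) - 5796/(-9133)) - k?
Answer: -86810708137/609901740 ≈ -142.34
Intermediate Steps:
k = 7555/53 (k = 95 + (90*(-1/53))*(-28) = 95 - 90/53*(-28) = 95 + 2520/53 = 7555/53 ≈ 142.55)
(1066/(-2520) - 5796/(-9133)) - k = (1066/(-2520) - 5796/(-9133)) - 1*7555/53 = (1066*(-1/2520) - 5796*(-1/9133)) - 7555/53 = (-533/1260 + 5796/9133) - 7555/53 = 2435071/11507580 - 7555/53 = -86810708137/609901740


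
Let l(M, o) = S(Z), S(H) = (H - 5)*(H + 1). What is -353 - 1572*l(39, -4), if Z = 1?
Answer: 12223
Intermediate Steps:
S(H) = (1 + H)*(-5 + H) (S(H) = (-5 + H)*(1 + H) = (1 + H)*(-5 + H))
l(M, o) = -8 (l(M, o) = -5 + 1² - 4*1 = -5 + 1 - 4 = -8)
-353 - 1572*l(39, -4) = -353 - 1572*(-8) = -353 + 12576 = 12223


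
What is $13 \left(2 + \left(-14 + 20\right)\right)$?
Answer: $104$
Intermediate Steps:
$13 \left(2 + \left(-14 + 20\right)\right) = 13 \left(2 + 6\right) = 13 \cdot 8 = 104$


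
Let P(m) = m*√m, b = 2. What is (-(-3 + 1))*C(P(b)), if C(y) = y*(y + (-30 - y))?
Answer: -120*√2 ≈ -169.71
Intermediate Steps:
P(m) = m^(3/2)
C(y) = -30*y (C(y) = y*(-30) = -30*y)
(-(-3 + 1))*C(P(b)) = (-(-3 + 1))*(-60*√2) = (-1*(-2))*(-60*√2) = 2*(-60*√2) = -120*√2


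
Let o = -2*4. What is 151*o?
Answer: -1208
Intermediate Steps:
o = -8
151*o = 151*(-8) = -1208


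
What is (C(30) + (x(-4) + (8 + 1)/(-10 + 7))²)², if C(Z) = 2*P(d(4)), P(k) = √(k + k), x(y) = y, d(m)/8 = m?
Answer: 4225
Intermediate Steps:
d(m) = 8*m
P(k) = √2*√k (P(k) = √(2*k) = √2*√k)
C(Z) = 16 (C(Z) = 2*(√2*√(8*4)) = 2*(√2*√32) = 2*(√2*(4*√2)) = 2*8 = 16)
(C(30) + (x(-4) + (8 + 1)/(-10 + 7))²)² = (16 + (-4 + (8 + 1)/(-10 + 7))²)² = (16 + (-4 + 9/(-3))²)² = (16 + (-4 + 9*(-⅓))²)² = (16 + (-4 - 3)²)² = (16 + (-7)²)² = (16 + 49)² = 65² = 4225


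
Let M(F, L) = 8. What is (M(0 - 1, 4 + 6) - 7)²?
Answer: 1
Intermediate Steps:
(M(0 - 1, 4 + 6) - 7)² = (8 - 7)² = 1² = 1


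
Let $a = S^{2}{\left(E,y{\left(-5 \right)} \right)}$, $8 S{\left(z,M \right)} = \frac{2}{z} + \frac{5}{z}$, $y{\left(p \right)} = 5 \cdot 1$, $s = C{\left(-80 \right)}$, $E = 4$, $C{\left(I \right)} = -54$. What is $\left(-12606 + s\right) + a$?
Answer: $- \frac{12963791}{1024} \approx -12660.0$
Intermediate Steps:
$s = -54$
$y{\left(p \right)} = 5$
$S{\left(z,M \right)} = \frac{7}{8 z}$ ($S{\left(z,M \right)} = \frac{\frac{2}{z} + \frac{5}{z}}{8} = \frac{7 \frac{1}{z}}{8} = \frac{7}{8 z}$)
$a = \frac{49}{1024}$ ($a = \left(\frac{7}{8 \cdot 4}\right)^{2} = \left(\frac{7}{8} \cdot \frac{1}{4}\right)^{2} = \left(\frac{7}{32}\right)^{2} = \frac{49}{1024} \approx 0.047852$)
$\left(-12606 + s\right) + a = \left(-12606 - 54\right) + \frac{49}{1024} = -12660 + \frac{49}{1024} = - \frac{12963791}{1024}$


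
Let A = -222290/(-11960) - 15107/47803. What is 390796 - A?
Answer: 22341695995933/57172388 ≈ 3.9078e+5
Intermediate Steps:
A = 1044544915/57172388 (A = -222290*(-1/11960) - 15107*1/47803 = 22229/1196 - 15107/47803 = 1044544915/57172388 ≈ 18.270)
390796 - A = 390796 - 1*1044544915/57172388 = 390796 - 1044544915/57172388 = 22341695995933/57172388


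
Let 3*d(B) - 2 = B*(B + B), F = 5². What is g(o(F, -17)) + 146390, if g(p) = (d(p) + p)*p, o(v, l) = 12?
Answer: 147694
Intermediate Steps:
F = 25
d(B) = ⅔ + 2*B²/3 (d(B) = ⅔ + (B*(B + B))/3 = ⅔ + (B*(2*B))/3 = ⅔ + (2*B²)/3 = ⅔ + 2*B²/3)
g(p) = p*(⅔ + p + 2*p²/3) (g(p) = ((⅔ + 2*p²/3) + p)*p = (⅔ + p + 2*p²/3)*p = p*(⅔ + p + 2*p²/3))
g(o(F, -17)) + 146390 = (⅓)*12*(2 + 2*12² + 3*12) + 146390 = (⅓)*12*(2 + 2*144 + 36) + 146390 = (⅓)*12*(2 + 288 + 36) + 146390 = (⅓)*12*326 + 146390 = 1304 + 146390 = 147694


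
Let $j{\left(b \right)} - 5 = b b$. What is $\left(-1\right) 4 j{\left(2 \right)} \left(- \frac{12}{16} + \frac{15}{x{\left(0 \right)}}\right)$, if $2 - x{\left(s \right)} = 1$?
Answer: $-513$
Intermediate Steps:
$x{\left(s \right)} = 1$ ($x{\left(s \right)} = 2 - 1 = 1$)
$j{\left(b \right)} = 5 + b^{2}$ ($j{\left(b \right)} = 5 + b b = 5 + b^{2}$)
$\left(-1\right) 4 j{\left(2 \right)} \left(- \frac{12}{16} + \frac{15}{x{\left(0 \right)}}\right) = \left(-1\right) 4 \left(5 + 2^{2}\right) \left(- \frac{12}{16} + \frac{15}{1}\right) = - 4 \left(5 + 4\right) \left(\left(-12\right) \frac{1}{16} + 15 \cdot 1\right) = \left(-4\right) 9 \left(- \frac{3}{4} + 15\right) = \left(-36\right) \frac{57}{4} = -513$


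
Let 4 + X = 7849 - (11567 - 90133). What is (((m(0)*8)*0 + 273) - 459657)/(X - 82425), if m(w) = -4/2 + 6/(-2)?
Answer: -229692/1993 ≈ -115.25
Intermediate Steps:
X = 86411 (X = -4 + (7849 - (11567 - 90133)) = -4 + (7849 - 1*(-78566)) = -4 + (7849 + 78566) = -4 + 86415 = 86411)
m(w) = -5 (m(w) = -4*½ + 6*(-½) = -2 - 3 = -5)
(((m(0)*8)*0 + 273) - 459657)/(X - 82425) = ((-5*8*0 + 273) - 459657)/(86411 - 82425) = ((-40*0 + 273) - 459657)/3986 = ((0 + 273) - 459657)*(1/3986) = (273 - 459657)*(1/3986) = -459384*1/3986 = -229692/1993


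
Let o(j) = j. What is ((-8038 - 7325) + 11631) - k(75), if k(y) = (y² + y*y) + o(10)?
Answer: -14992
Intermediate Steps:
k(y) = 10 + 2*y² (k(y) = (y² + y*y) + 10 = (y² + y²) + 10 = 2*y² + 10 = 10 + 2*y²)
((-8038 - 7325) + 11631) - k(75) = ((-8038 - 7325) + 11631) - (10 + 2*75²) = (-15363 + 11631) - (10 + 2*5625) = -3732 - (10 + 11250) = -3732 - 1*11260 = -3732 - 11260 = -14992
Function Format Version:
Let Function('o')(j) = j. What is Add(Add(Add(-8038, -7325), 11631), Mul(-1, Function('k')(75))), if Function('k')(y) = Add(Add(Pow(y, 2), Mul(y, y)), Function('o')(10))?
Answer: -14992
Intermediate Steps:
Function('k')(y) = Add(10, Mul(2, Pow(y, 2))) (Function('k')(y) = Add(Add(Pow(y, 2), Mul(y, y)), 10) = Add(Add(Pow(y, 2), Pow(y, 2)), 10) = Add(Mul(2, Pow(y, 2)), 10) = Add(10, Mul(2, Pow(y, 2))))
Add(Add(Add(-8038, -7325), 11631), Mul(-1, Function('k')(75))) = Add(Add(Add(-8038, -7325), 11631), Mul(-1, Add(10, Mul(2, Pow(75, 2))))) = Add(Add(-15363, 11631), Mul(-1, Add(10, Mul(2, 5625)))) = Add(-3732, Mul(-1, Add(10, 11250))) = Add(-3732, Mul(-1, 11260)) = Add(-3732, -11260) = -14992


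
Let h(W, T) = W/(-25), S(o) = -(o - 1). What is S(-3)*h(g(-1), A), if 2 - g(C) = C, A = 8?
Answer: -12/25 ≈ -0.48000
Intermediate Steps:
g(C) = 2 - C
S(o) = 1 - o (S(o) = -(-1 + o) = 1 - o)
h(W, T) = -W/25 (h(W, T) = W*(-1/25) = -W/25)
S(-3)*h(g(-1), A) = (1 - 1*(-3))*(-(2 - 1*(-1))/25) = (1 + 3)*(-(2 + 1)/25) = 4*(-1/25*3) = 4*(-3/25) = -12/25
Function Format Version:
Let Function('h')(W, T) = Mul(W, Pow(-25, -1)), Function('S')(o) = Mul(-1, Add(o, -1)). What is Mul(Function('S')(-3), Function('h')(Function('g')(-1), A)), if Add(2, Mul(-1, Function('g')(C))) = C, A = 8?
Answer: Rational(-12, 25) ≈ -0.48000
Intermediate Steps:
Function('g')(C) = Add(2, Mul(-1, C))
Function('S')(o) = Add(1, Mul(-1, o)) (Function('S')(o) = Mul(-1, Add(-1, o)) = Add(1, Mul(-1, o)))
Function('h')(W, T) = Mul(Rational(-1, 25), W) (Function('h')(W, T) = Mul(W, Rational(-1, 25)) = Mul(Rational(-1, 25), W))
Mul(Function('S')(-3), Function('h')(Function('g')(-1), A)) = Mul(Add(1, Mul(-1, -3)), Mul(Rational(-1, 25), Add(2, Mul(-1, -1)))) = Mul(Add(1, 3), Mul(Rational(-1, 25), Add(2, 1))) = Mul(4, Mul(Rational(-1, 25), 3)) = Mul(4, Rational(-3, 25)) = Rational(-12, 25)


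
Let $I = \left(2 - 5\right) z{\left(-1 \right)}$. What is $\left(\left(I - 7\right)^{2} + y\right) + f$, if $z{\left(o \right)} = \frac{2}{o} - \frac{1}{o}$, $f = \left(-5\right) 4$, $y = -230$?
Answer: $-234$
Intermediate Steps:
$f = -20$
$z{\left(o \right)} = \frac{1}{o}$
$I = 3$ ($I = \frac{2 - 5}{-1} = \left(-3\right) \left(-1\right) = 3$)
$\left(\left(I - 7\right)^{2} + y\right) + f = \left(\left(3 - 7\right)^{2} - 230\right) - 20 = \left(\left(-4\right)^{2} - 230\right) - 20 = \left(16 - 230\right) - 20 = -214 - 20 = -234$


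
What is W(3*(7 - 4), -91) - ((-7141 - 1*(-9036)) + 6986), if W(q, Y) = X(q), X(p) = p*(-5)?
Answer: -8926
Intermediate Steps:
X(p) = -5*p
W(q, Y) = -5*q
W(3*(7 - 4), -91) - ((-7141 - 1*(-9036)) + 6986) = -15*(7 - 4) - ((-7141 - 1*(-9036)) + 6986) = -15*3 - ((-7141 + 9036) + 6986) = -5*9 - (1895 + 6986) = -45 - 1*8881 = -45 - 8881 = -8926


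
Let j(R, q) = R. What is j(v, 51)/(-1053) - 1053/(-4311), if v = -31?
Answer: 138050/504387 ≈ 0.27370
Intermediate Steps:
j(v, 51)/(-1053) - 1053/(-4311) = -31/(-1053) - 1053/(-4311) = -31*(-1/1053) - 1053*(-1/4311) = 31/1053 + 117/479 = 138050/504387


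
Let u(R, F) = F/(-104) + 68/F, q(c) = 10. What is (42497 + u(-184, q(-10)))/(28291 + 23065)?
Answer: 11050963/13352560 ≈ 0.82763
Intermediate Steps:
u(R, F) = 68/F - F/104 (u(R, F) = F*(-1/104) + 68/F = -F/104 + 68/F = 68/F - F/104)
(42497 + u(-184, q(-10)))/(28291 + 23065) = (42497 + (68/10 - 1/104*10))/(28291 + 23065) = (42497 + (68*(⅒) - 5/52))/51356 = (42497 + (34/5 - 5/52))*(1/51356) = (42497 + 1743/260)*(1/51356) = (11050963/260)*(1/51356) = 11050963/13352560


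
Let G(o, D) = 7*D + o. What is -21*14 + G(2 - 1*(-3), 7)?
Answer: -240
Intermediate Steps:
G(o, D) = o + 7*D
-21*14 + G(2 - 1*(-3), 7) = -21*14 + ((2 - 1*(-3)) + 7*7) = -294 + ((2 + 3) + 49) = -294 + (5 + 49) = -294 + 54 = -240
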